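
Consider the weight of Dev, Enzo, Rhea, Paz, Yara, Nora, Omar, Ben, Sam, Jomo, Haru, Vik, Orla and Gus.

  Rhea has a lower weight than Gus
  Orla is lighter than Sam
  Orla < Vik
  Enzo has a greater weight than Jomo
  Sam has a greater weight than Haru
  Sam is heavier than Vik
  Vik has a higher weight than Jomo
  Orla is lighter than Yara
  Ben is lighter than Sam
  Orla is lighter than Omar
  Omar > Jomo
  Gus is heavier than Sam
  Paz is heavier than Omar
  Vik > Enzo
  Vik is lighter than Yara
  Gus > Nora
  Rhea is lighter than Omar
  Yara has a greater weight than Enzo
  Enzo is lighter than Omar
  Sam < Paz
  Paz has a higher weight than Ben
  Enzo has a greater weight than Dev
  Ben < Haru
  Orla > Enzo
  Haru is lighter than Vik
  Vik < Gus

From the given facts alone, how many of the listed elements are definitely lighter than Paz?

10

From Paz the given relations immediately reach Ben, Sam, Omar.
From those, Haru, Jomo, Enzo, Orla, Rhea, Vik — 9 in total.
From those, Dev — 10 in total.
Nothing else is reachable below Paz; 10 in all.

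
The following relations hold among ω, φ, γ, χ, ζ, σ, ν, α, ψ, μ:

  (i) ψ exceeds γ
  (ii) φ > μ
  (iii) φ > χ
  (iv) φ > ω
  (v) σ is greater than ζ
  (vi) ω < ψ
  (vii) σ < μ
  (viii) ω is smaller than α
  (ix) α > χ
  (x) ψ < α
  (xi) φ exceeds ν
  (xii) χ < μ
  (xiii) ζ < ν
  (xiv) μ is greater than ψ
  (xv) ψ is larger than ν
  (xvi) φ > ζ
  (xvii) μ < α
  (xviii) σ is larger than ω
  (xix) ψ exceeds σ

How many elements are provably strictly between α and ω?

3

The relations place ω below α. An element lies strictly between them when it is forced above ω and also forced below α.
Above ω: {σ, ψ, μ, φ}. Below α: {χ, γ, ζ, σ, ν, ψ, μ}.
Intersection: {σ, ψ, μ} — 3.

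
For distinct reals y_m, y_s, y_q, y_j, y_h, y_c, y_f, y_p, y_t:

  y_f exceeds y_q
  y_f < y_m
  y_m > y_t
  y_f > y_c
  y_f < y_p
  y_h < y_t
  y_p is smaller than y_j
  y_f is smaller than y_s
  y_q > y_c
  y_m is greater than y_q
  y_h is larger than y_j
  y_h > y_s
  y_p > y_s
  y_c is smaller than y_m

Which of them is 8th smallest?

Chaining the given pairs: y_c < y_q < y_f < y_s < y_p < y_j < y_h < y_t < y_m.
The 8th smallest is y_t.

y_t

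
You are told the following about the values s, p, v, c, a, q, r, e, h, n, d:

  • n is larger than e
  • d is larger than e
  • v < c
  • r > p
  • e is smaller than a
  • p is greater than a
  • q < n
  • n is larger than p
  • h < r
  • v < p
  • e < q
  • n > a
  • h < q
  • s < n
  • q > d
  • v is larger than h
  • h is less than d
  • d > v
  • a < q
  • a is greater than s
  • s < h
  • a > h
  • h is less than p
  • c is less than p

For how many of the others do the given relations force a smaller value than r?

From r the given relations immediately reach h, p.
From those, s, v, a, c — 6 in total.
From those, e — 7 in total.
No other element is forced below r by the given relations, so the count is 7.

7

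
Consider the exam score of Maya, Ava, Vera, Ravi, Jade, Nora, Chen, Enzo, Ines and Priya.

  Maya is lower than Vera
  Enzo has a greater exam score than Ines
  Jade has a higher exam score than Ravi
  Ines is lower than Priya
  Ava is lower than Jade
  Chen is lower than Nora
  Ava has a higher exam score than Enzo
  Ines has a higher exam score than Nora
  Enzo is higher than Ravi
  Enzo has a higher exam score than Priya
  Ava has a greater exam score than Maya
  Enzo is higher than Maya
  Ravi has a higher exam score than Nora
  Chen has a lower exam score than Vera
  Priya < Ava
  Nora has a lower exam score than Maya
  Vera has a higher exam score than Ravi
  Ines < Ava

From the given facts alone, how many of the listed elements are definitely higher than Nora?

8

From Nora the given relations immediately reach Maya, Ines, Ravi.
From those, Priya, Enzo, Ava, Jade, Vera — 8 in total.
Nothing else is reachable above Nora; 8 in all.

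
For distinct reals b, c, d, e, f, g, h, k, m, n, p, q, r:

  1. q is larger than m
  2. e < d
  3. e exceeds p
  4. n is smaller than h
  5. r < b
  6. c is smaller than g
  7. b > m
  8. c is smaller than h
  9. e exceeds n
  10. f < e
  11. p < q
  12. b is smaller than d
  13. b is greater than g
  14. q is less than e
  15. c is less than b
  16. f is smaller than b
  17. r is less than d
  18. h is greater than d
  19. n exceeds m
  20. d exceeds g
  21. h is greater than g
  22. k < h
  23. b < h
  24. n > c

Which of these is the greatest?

r is not greatest since r < d; k is not greatest since k < h; c is not greatest since c < g; f is not greatest since f < b; g is not greatest since g < h; p is not greatest since p < e; m is not greatest since m < q; n is not greatest since n < e; q is not greatest since q < e; e is not greatest since e < d; b is not greatest since b < h; d is not greatest since d < h.
Only h has nothing above it, so h is the greatest.

h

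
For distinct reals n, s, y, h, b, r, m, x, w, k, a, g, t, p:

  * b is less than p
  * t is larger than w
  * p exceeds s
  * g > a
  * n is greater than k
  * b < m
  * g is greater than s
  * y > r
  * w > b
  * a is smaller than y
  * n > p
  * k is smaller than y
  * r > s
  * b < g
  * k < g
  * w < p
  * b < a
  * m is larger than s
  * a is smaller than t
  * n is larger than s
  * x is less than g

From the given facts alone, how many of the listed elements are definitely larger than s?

The elements the relations force above s are r, m, p, n, g, y — no chain reaches any other.
That is 6.

6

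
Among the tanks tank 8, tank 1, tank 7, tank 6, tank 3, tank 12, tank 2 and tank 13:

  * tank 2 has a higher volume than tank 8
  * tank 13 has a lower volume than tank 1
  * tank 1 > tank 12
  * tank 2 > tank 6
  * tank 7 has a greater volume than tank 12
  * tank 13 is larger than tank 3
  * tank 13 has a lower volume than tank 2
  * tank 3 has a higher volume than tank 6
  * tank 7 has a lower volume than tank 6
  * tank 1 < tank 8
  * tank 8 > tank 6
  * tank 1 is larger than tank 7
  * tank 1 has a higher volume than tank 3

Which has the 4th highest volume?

Chaining the given pairs: tank 12 < tank 7 < tank 6 < tank 3 < tank 13 < tank 1 < tank 8 < tank 2.
Counting 4 from the largest end gives tank 13.

tank 13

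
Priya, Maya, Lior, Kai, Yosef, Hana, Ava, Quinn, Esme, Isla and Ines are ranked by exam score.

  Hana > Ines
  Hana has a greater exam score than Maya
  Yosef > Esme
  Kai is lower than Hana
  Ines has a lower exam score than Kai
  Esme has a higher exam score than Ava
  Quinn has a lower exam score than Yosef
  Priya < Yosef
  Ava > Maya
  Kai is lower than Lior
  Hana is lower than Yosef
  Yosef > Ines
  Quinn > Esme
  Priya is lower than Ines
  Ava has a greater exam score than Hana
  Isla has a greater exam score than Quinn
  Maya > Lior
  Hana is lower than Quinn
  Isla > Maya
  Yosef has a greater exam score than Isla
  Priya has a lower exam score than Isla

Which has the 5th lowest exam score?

Piecing the relations together gives one ordering: Priya < Ines < Kai < Lior < Maya < Hana < Ava < Esme < Quinn < Isla < Yosef.
The 5th smallest is Maya.

Maya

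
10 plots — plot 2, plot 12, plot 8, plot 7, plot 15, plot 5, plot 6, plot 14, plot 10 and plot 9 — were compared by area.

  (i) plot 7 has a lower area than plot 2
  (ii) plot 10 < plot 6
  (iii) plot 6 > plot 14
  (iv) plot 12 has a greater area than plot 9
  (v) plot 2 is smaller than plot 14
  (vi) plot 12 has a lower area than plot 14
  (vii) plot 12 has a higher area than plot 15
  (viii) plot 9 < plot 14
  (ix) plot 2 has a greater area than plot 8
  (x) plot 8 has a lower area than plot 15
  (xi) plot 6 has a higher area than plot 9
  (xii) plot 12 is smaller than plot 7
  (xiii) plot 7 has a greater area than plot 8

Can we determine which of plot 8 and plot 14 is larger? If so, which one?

plot 14

plot 8 < plot 15 < plot 12 < plot 7 < plot 2 < plot 14, by transitivity through plot 15, plot 12, plot 7, plot 2.
So plot 14 is larger.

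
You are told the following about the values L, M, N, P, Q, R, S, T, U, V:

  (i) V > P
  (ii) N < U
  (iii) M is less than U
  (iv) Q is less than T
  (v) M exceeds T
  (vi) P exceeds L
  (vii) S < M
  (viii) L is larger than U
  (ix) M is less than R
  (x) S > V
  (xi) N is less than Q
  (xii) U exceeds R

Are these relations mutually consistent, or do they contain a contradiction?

We have S < M stated directly, yet also M < R < U < L < P < V < S by chaining the others — so M < S. Contradiction.

inconsistent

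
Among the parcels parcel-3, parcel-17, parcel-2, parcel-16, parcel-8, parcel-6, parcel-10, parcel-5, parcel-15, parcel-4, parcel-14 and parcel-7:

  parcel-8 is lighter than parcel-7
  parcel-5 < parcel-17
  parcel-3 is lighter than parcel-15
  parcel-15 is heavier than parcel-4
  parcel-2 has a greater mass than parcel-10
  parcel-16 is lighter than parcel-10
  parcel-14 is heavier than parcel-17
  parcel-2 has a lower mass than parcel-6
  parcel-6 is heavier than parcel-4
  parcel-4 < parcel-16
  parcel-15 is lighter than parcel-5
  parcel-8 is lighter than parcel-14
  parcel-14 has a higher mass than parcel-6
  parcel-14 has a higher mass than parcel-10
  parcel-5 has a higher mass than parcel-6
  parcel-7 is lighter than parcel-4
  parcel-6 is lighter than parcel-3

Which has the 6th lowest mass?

parcel-2

The consecutive relations fix a unique order: parcel-8 < parcel-7 < parcel-4 < parcel-16 < parcel-10 < parcel-2 < parcel-6 < parcel-3 < parcel-15 < parcel-5 < parcel-17 < parcel-14.
The 6th smallest is parcel-2.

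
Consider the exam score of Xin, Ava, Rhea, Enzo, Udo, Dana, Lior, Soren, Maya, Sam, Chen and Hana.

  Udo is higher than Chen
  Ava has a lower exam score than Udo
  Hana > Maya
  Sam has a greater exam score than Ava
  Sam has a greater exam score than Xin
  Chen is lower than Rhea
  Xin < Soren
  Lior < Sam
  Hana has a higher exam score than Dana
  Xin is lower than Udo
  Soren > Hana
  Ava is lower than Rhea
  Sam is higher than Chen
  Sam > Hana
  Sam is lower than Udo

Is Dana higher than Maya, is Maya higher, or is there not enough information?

undetermined

Following every chain through Dana: above Dana we get Hana, Sam, Udo, Soren.
Maya is not reached, and no chain runs the other way from Maya to Dana.
So the given relations leave the order of Dana and Maya undetermined.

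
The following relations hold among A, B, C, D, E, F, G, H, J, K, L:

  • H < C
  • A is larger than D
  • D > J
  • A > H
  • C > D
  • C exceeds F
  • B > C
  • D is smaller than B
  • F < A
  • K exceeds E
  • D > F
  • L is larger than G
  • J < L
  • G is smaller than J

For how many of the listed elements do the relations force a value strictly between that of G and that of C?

Chaining upward from G reaches: J, D, B, A, L.
Chaining downward from C reaches: F, J, H, D.
Strictly between G and C are those in both lists: J, D — 2 elements.

2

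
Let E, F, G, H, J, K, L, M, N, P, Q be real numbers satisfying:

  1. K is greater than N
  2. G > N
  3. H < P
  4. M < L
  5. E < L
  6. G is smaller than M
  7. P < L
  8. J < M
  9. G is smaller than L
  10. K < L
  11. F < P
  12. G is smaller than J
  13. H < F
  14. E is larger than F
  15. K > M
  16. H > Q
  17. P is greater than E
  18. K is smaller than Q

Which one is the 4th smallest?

M

Piecing the relations together gives one ordering: N < G < J < M < K < Q < H < F < E < P < L.
Counting 4 from the smallest end gives M.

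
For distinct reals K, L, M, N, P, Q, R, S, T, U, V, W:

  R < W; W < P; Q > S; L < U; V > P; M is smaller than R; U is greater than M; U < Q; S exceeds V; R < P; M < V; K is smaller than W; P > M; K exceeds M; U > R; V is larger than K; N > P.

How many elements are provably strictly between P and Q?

The relations place P below Q. An element lies strictly between them when it is forced above P and also forced below Q.
Above P: {N, V, S}. Below Q: {M, K, R, L, W, U, V, S}.
Intersection: {V, S} — 2.

2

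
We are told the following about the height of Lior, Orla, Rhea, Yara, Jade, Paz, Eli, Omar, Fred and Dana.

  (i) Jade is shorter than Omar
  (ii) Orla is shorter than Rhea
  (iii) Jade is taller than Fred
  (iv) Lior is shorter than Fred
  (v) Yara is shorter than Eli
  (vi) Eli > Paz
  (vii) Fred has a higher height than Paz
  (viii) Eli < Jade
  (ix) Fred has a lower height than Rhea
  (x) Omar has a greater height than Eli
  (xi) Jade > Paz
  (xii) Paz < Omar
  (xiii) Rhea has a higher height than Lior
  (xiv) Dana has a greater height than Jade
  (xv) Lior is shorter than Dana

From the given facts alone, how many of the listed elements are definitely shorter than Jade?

5

Directly below Jade: Paz, Eli, Fred.
One step further: Yara, Lior (5 so far).
Nothing else is reachable below Jade; 5 in all.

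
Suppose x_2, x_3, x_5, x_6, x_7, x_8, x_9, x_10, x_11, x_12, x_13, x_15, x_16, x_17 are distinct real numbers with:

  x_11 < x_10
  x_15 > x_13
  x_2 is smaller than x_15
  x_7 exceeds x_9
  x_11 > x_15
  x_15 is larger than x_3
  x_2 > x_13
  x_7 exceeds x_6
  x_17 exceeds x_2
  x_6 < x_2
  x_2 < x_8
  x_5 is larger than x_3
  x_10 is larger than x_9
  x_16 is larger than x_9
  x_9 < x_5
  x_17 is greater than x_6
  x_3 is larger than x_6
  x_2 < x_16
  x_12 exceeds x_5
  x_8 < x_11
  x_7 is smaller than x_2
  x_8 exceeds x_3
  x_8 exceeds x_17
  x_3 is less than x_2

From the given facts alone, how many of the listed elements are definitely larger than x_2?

6

The elements the relations force above x_2 are x_15, x_16, x_17, x_8, x_11, x_10 — no chain reaches any other.
That is 6.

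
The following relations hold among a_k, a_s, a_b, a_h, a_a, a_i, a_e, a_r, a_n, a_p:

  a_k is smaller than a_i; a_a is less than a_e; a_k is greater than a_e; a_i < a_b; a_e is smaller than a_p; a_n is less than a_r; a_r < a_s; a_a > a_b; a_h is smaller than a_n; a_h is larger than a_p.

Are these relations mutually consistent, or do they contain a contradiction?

inconsistent

We have a_e < a_k stated directly, yet also a_k < a_i < a_b < a_a < a_e by chaining the others — so a_k < a_e. Contradiction.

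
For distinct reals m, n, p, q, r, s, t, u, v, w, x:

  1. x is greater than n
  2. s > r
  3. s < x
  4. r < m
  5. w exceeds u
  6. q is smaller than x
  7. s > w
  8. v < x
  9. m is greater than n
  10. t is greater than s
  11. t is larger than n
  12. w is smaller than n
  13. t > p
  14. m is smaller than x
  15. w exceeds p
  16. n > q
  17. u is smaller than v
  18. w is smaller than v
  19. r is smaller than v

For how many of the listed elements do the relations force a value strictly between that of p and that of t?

3

The relations place p below t. An element lies strictly between them when it is forced above p and also forced below t.
Above p: {w, n, v, m, s, x}. Below t: {q, u, r, w, n, s}.
Intersection: {w, n, s} — 3.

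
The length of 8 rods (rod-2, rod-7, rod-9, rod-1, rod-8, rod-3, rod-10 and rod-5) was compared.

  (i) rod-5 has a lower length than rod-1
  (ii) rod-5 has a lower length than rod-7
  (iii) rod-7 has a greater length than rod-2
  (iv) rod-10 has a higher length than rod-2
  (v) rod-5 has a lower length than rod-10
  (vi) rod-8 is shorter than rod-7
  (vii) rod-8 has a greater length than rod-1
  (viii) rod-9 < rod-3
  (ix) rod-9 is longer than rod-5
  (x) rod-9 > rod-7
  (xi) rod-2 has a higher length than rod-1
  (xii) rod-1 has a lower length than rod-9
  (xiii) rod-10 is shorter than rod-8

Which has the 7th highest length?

rod-1

The consecutive relations fix a unique order: rod-5 < rod-1 < rod-2 < rod-10 < rod-8 < rod-7 < rod-9 < rod-3.
The 7th largest is rod-1.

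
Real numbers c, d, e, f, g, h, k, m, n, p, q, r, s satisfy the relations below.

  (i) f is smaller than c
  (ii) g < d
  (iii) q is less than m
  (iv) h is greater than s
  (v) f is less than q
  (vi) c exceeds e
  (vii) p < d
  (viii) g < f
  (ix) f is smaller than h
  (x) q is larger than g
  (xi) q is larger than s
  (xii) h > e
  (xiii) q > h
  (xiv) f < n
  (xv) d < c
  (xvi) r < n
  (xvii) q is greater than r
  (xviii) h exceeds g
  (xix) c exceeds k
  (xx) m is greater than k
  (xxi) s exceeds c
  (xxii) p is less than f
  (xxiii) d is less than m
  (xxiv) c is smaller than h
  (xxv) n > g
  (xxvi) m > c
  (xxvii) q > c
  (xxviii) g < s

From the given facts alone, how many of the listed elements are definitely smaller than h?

8

From h the given relations immediately reach g, f, e, c, s.
From those, p, k, d — 8 in total.
No other element is forced below h by the given relations, so the count is 8.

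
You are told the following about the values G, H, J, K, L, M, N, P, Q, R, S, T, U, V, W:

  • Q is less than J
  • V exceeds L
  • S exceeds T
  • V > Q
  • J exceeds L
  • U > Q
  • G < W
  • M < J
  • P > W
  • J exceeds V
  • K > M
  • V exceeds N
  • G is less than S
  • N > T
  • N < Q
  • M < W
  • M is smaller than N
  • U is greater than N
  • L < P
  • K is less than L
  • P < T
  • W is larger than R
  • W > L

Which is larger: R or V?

V

R < W and W < P give R < P.
With P < T: R < W < P < T.
Then T < N extends the chain to N.
With N < Q: R < W < P < T < N < Q.
Then Q < V extends the chain to V.
So R < V; V is the larger of the two.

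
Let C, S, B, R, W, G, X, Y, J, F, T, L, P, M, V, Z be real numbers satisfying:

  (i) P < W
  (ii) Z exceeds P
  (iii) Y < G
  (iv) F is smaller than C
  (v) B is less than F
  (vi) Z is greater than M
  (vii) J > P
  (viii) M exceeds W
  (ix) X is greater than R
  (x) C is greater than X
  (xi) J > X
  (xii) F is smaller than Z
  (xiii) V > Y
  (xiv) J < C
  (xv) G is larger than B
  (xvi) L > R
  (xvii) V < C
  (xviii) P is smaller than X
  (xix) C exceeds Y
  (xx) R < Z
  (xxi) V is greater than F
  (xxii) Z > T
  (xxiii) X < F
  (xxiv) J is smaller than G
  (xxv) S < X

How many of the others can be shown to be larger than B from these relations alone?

5

Directly above B: F, G.
One step further: V, Z, C (5 so far).
No other element is forced above B by the given relations, so the count is 5.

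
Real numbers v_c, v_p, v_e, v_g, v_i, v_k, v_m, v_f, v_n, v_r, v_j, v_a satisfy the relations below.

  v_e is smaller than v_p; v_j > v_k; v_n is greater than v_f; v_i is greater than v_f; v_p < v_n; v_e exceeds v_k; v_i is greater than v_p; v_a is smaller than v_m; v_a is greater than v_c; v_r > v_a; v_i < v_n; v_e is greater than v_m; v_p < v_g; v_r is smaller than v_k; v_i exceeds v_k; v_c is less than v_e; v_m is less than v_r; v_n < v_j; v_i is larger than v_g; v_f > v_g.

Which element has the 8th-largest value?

v_k

Piecing the relations together gives one ordering: v_c < v_a < v_m < v_r < v_k < v_e < v_p < v_g < v_f < v_i < v_n < v_j.
The 8th largest is v_k.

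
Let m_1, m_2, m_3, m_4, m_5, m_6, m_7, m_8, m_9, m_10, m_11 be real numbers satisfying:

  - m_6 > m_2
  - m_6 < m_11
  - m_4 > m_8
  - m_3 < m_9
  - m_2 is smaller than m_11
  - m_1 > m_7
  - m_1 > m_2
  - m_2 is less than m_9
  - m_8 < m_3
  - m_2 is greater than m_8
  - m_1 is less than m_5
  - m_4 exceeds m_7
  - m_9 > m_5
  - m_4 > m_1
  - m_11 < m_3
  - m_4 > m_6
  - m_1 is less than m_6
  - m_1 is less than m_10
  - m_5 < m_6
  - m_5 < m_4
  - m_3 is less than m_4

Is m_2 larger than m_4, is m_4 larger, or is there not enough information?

m_2 < m_1 and m_1 < m_5 give m_2 < m_5.
Then m_5 < m_6 extends the chain to m_6.
With m_6 < m_11: m_2 < m_1 < m_5 < m_6 < m_11.
With m_11 < m_3: m_2 < m_1 < m_5 < m_6 < m_11 < m_3.
Then m_3 < m_4 extends the chain to m_4.
So m_4 is larger.

m_4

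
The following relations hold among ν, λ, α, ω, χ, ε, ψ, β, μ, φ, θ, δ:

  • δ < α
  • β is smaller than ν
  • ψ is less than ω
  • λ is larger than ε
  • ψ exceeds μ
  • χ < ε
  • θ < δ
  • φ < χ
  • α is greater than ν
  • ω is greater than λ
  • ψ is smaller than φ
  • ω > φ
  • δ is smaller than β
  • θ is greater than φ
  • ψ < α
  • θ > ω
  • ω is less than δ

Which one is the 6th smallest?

Piecing the relations together gives one ordering: μ < ψ < φ < χ < ε < λ < ω < θ < δ < β < ν < α.
Counting 6 from the smallest end gives λ.

λ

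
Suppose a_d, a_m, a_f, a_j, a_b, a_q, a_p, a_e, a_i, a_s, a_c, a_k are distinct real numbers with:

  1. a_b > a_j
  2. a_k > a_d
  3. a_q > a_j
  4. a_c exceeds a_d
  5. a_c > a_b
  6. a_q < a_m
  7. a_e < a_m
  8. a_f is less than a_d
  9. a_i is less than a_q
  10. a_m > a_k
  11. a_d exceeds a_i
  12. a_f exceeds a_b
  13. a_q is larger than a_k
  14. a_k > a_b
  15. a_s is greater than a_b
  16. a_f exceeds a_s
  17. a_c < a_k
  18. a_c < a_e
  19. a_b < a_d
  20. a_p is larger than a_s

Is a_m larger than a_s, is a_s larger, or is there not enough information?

a_m

The relevant relations are a_s < a_f; a_f < a_d; a_d < a_c; a_c < a_k; a_k < a_q; a_q < a_m.
Chaining these gives a_s < a_f < a_d < a_c < a_k < a_q < a_m.
So a_m is larger.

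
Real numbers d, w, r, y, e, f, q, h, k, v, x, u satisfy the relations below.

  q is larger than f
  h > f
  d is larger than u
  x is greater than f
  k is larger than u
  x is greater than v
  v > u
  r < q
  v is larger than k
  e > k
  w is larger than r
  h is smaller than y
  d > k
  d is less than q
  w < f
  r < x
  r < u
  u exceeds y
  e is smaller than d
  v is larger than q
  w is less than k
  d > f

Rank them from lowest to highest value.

Nothing is placed below r, so it is least; from there r < w; w < f; f < h; h < y; y < u; u < k; k < e; e < d; d < q; q < v; v < x, each given directly.

r < w < f < h < y < u < k < e < d < q < v < x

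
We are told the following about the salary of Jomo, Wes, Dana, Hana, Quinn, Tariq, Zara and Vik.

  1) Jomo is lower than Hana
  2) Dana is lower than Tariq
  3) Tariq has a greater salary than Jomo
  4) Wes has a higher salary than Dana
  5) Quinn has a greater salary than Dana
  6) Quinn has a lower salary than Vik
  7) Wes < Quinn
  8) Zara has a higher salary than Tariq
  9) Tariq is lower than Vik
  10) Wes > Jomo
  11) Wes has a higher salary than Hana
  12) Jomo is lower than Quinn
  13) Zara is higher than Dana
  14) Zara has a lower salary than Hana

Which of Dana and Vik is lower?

Dana

Link the given pairs in sequence: Dana < Tariq; Tariq < Zara; Zara < Hana; Hana < Wes; Wes < Quinn; Quinn < Vik.
Chaining these gives Dana < Tariq < Zara < Hana < Wes < Quinn < Vik.
So Dana < Vik; Dana is the lower of the two.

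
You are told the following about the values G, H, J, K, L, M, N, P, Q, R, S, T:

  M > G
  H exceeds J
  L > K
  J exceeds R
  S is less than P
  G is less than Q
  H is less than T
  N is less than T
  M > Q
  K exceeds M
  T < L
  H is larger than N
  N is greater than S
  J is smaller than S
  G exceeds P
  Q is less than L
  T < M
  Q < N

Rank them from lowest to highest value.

R < J < S < P < G < Q < N < H < T < M < K < L

Each adjacent pair is fixed by a given relation: R < J; J < S; S < P; P < G; G < Q; Q < N; N < H; H < T; T < M; M < K; K < L. Chaining them end to end gives the full order.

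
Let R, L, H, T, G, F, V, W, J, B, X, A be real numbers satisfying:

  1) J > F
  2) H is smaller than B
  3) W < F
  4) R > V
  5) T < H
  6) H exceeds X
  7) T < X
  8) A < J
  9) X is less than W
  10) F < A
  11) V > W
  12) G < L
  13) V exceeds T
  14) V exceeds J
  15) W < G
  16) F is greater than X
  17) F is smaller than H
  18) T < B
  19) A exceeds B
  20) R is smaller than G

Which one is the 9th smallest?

Piecing the relations together gives one ordering: T < X < W < F < H < B < A < J < V < R < G < L.
The 9th smallest is V.

V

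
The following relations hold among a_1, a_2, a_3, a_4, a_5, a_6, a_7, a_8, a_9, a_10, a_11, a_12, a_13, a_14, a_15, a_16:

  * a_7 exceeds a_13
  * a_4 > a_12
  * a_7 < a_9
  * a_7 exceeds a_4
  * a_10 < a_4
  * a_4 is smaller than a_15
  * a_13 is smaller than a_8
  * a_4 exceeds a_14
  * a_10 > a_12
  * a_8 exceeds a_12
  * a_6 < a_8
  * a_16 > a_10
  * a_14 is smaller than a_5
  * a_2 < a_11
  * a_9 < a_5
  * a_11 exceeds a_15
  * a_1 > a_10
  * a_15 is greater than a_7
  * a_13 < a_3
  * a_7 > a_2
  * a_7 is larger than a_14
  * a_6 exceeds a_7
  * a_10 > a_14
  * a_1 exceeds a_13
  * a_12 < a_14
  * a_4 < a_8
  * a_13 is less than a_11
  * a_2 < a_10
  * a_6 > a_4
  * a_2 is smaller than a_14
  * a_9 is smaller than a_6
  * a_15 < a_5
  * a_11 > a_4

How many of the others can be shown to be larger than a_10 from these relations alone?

The elements the relations force above a_10 are a_16, a_4, a_7, a_1, a_9, a_6, a_8, a_15, a_5, a_11 — no chain reaches any other.
That is 10.

10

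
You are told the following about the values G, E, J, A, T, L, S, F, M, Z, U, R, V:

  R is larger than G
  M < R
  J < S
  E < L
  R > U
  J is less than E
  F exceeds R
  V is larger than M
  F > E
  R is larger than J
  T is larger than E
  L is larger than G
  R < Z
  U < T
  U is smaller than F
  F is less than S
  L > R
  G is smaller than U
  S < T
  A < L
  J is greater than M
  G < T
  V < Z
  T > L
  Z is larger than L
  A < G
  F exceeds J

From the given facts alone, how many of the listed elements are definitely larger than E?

From E the given relations immediately reach L, F, T.
From those, Z, S — 5 in total.
No other element is forced above E by the given relations, so the count is 5.

5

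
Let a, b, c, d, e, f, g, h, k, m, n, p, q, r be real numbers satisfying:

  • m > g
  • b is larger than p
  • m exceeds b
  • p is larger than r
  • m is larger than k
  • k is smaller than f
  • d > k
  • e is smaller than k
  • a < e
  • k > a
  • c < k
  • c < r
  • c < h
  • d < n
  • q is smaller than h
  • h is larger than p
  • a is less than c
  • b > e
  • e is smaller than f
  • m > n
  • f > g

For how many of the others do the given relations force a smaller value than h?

The elements the relations force below h are a, c, r, p, q — no chain reaches any other.
That is 5.

5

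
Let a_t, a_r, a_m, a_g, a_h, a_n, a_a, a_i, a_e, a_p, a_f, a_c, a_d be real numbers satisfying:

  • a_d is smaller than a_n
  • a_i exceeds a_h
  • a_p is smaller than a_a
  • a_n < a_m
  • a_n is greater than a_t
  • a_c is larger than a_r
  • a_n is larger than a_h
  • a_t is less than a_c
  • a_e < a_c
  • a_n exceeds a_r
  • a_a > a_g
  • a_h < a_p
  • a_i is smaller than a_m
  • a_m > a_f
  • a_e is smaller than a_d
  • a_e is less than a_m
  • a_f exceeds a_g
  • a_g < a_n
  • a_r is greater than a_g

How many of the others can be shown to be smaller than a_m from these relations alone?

Directly below a_m: a_e, a_i, a_f, a_n.
One step further: a_d, a_g, a_h, a_r, a_t (9 so far).
No other element is forced below a_m by the given relations, so the count is 9.

9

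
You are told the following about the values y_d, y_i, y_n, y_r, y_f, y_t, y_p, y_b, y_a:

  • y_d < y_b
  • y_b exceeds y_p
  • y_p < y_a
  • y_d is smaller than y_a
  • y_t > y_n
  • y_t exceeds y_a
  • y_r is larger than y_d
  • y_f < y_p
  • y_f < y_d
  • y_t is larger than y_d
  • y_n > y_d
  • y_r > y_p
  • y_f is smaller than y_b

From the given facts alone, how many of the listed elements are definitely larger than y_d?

Directly above y_d: y_r, y_b, y_a, y_n, y_t.
Nothing else is reachable above y_d; 5 in all.

5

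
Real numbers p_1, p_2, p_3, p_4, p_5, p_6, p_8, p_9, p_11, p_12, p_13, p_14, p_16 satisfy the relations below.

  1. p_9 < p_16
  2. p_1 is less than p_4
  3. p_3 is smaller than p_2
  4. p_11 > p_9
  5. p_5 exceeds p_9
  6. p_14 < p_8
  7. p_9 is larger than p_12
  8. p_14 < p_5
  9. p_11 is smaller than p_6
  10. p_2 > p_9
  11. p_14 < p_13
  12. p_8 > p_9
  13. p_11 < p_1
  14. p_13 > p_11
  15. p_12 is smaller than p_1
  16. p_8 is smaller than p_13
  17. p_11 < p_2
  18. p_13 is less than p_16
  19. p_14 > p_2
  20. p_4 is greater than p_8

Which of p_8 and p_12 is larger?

p_8

p_12 < p_9 < p_11 < p_2 < p_14 < p_8, by transitivity through p_9, p_11, p_2, p_14.
So p_12 < p_8; p_8 is the larger of the two.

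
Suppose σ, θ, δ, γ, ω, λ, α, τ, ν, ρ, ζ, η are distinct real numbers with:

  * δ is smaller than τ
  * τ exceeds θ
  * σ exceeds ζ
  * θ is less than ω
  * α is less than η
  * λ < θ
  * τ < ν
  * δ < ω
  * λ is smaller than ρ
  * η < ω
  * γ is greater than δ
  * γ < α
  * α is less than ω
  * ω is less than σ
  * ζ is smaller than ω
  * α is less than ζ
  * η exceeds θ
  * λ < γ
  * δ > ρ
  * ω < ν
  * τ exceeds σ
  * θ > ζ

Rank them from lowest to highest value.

λ < ρ < δ < γ < α < ζ < θ < η < ω < σ < τ < ν

Each adjacent pair is fixed by a given relation: λ < ρ; ρ < δ; δ < γ; γ < α; α < ζ; ζ < θ; θ < η; η < ω; ω < σ; σ < τ; τ < ν. Chaining them end to end gives the full order.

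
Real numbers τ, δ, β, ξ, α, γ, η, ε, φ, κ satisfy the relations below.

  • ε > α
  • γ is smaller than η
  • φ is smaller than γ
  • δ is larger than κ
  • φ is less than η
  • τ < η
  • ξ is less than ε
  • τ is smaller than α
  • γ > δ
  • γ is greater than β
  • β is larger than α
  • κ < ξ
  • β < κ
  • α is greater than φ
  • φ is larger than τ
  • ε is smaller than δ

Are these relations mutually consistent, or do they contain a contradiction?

consistent

The single ordering τ < φ < α < β < κ < ξ < ε < δ < γ < η satisfies every listed relation, so no contradiction arises.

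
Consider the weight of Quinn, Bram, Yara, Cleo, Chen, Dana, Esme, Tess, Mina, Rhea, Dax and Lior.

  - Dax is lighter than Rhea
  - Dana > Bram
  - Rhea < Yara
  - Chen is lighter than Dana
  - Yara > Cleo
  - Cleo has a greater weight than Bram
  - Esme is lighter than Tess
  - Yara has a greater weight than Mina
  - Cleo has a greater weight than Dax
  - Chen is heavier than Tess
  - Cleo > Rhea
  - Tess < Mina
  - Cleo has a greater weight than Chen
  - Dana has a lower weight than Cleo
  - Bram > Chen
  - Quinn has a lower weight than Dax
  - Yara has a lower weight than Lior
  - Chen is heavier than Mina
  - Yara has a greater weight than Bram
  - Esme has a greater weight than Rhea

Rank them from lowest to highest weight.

Quinn < Dax < Rhea < Esme < Tess < Mina < Chen < Bram < Dana < Cleo < Yara < Lior

The consecutive links are each given: Quinn < Dax; Dax < Rhea; Rhea < Esme; Esme < Tess; Tess < Mina; Mina < Chen; Chen < Bram; Bram < Dana; Dana < Cleo; Cleo < Yara; Yara < Lior.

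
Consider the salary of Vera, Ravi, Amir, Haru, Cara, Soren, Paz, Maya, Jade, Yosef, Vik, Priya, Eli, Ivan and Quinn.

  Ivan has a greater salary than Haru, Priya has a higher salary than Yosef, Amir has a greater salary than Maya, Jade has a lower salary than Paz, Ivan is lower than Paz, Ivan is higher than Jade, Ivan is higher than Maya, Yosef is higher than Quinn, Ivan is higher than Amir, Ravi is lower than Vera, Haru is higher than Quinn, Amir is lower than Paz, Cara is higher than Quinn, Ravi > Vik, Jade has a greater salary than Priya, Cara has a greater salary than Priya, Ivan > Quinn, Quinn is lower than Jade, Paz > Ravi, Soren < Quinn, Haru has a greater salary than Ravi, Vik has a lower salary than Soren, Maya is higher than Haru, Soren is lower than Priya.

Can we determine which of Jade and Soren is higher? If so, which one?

Chaining the given relations: Soren < Quinn < Yosef < Priya < Jade.
So Jade is higher.

Jade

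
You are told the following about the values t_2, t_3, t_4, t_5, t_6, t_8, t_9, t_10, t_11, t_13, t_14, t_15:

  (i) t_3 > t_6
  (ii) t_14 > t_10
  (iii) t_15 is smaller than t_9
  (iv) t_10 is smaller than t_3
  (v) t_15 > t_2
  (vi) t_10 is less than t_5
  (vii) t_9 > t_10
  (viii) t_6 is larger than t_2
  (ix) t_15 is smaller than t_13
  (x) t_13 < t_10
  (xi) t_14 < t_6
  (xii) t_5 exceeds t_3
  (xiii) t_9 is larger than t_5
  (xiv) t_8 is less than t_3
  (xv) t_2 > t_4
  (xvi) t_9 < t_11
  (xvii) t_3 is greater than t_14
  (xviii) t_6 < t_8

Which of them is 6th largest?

The consecutive relations fix a unique order: t_4 < t_2 < t_15 < t_13 < t_10 < t_14 < t_6 < t_8 < t_3 < t_5 < t_9 < t_11.
Counting 6 from the largest end gives t_6.

t_6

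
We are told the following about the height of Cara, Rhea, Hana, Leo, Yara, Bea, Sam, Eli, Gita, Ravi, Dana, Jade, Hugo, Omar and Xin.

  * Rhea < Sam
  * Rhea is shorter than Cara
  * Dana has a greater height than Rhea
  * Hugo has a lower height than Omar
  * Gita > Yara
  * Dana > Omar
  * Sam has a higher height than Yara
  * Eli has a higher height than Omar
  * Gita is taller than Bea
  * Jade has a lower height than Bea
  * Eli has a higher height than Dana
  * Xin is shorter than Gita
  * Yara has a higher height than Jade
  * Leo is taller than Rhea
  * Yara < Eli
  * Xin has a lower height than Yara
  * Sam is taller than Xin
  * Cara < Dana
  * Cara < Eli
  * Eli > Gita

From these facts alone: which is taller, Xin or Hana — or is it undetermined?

undetermined

Following every chain through Xin: above Xin we get Yara, Gita, Sam, Eli.
Hana is not reached, and no chain runs the other way from Hana to Xin.
So the given relations leave the order of Xin and Hana undetermined.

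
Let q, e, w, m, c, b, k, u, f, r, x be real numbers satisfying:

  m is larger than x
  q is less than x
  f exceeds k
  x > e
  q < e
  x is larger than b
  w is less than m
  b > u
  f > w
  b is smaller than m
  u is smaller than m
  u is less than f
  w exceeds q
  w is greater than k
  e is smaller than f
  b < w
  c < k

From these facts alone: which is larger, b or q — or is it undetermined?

Following every chain through q: above q we get e, x, w, m, f.
b is not reached, and no chain runs the other way from b to q.
So the given relations leave the order of q and b undetermined.

undetermined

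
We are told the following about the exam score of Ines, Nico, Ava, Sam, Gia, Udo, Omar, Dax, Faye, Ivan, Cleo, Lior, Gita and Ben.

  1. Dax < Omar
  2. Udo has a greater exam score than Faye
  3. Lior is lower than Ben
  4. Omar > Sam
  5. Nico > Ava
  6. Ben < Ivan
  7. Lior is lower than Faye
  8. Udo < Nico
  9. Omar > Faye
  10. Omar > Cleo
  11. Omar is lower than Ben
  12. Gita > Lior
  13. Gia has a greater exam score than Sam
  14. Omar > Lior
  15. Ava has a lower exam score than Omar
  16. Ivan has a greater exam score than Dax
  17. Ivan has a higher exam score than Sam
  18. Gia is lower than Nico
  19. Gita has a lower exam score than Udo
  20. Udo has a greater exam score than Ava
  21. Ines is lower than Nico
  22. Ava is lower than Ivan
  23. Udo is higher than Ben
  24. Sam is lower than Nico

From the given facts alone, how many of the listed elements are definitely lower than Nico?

From Nico the given relations immediately reach Ines, Sam, Gia, Ava, Udo.
From those, Gita, Faye, Ben — 8 in total.
From those, Lior, Omar — 10 in total.
From those, Cleo, Dax — 12 in total.
No other element is forced below Nico by the given relations, so the count is 12.

12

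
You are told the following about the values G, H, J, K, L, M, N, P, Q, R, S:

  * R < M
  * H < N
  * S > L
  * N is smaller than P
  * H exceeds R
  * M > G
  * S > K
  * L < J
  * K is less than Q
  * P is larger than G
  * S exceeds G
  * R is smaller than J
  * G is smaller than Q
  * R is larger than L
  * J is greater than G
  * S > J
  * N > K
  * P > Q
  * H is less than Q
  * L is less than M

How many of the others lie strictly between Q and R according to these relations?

The relations place R below Q. An element lies strictly between them when it is forced above R and also forced below Q.
Above R: {H, J, S, N, M, P}. Below Q: {G, L, K, H}.
Intersection: {H} — 1.

1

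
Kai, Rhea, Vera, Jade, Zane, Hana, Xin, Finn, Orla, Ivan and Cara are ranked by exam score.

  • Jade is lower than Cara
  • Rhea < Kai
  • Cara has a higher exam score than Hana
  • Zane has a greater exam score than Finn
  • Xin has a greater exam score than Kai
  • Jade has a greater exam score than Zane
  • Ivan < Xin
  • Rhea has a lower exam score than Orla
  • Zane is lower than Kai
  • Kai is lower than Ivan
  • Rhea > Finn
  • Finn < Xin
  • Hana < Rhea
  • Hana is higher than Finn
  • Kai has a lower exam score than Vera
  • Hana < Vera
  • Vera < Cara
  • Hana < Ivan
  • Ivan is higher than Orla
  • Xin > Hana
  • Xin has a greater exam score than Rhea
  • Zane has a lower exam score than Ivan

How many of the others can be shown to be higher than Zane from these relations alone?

6

Directly above Zane: Kai, Ivan, Jade.
One step further: Vera, Xin, Cara (6 so far).
No other element is forced above Zane by the given relations, so the count is 6.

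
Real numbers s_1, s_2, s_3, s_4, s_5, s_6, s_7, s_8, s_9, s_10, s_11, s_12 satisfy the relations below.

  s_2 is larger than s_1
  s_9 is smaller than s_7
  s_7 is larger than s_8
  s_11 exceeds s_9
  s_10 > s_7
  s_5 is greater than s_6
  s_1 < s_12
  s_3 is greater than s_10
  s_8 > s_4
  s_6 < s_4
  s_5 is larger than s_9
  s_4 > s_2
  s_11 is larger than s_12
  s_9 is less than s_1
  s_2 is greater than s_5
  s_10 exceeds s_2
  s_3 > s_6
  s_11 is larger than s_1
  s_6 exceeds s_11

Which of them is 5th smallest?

s_6

The consecutive relations fix a unique order: s_9 < s_1 < s_12 < s_11 < s_6 < s_5 < s_2 < s_4 < s_8 < s_7 < s_10 < s_3.
Counting 5 from the smallest end gives s_6.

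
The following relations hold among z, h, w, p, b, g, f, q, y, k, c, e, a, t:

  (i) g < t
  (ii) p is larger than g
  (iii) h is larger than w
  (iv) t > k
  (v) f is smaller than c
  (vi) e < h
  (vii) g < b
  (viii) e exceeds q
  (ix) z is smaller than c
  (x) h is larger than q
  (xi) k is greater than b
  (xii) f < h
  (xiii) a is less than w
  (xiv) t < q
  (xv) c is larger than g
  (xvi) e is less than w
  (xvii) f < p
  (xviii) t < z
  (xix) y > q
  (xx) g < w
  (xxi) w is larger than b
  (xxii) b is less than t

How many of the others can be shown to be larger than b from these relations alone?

9

The elements the relations force above b are k, t, q, e, z, y, w, h, c — no chain reaches any other.
That is 9.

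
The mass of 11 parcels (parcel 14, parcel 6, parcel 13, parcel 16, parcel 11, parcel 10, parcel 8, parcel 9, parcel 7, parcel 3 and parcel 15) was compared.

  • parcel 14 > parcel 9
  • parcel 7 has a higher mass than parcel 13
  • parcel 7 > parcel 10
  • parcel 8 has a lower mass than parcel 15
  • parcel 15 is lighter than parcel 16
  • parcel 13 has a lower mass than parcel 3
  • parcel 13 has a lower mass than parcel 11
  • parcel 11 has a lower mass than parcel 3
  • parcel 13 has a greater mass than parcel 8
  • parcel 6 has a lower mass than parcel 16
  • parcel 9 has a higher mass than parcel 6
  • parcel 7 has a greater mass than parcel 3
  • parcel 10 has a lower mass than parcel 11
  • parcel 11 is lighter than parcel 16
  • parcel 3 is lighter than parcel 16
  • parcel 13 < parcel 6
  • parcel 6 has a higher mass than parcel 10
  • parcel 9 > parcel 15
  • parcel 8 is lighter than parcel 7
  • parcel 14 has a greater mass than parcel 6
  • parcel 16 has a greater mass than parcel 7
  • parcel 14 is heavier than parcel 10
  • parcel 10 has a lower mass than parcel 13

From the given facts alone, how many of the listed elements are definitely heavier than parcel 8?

9

Directly above parcel 8: parcel 15, parcel 13, parcel 7.
One step further: parcel 6, parcel 11, parcel 3, parcel 9, parcel 16 (8 so far).
One step further: parcel 14 (9 so far).
Nothing else is reachable above parcel 8; 9 in all.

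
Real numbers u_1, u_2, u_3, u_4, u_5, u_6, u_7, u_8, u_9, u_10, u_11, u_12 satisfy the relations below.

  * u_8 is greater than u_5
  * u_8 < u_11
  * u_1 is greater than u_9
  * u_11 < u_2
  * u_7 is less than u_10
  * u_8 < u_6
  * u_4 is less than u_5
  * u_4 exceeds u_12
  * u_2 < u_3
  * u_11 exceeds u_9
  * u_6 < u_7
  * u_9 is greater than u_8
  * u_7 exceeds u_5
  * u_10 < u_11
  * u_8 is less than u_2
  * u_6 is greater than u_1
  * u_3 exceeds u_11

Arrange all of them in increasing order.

Nothing is placed below u_12, so it is least; from there u_12 < u_4; u_4 < u_5; u_5 < u_8; u_8 < u_9; u_9 < u_1; u_1 < u_6; u_6 < u_7; u_7 < u_10; u_10 < u_11; u_11 < u_2; u_2 < u_3, each given directly.

u_12 < u_4 < u_5 < u_8 < u_9 < u_1 < u_6 < u_7 < u_10 < u_11 < u_2 < u_3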